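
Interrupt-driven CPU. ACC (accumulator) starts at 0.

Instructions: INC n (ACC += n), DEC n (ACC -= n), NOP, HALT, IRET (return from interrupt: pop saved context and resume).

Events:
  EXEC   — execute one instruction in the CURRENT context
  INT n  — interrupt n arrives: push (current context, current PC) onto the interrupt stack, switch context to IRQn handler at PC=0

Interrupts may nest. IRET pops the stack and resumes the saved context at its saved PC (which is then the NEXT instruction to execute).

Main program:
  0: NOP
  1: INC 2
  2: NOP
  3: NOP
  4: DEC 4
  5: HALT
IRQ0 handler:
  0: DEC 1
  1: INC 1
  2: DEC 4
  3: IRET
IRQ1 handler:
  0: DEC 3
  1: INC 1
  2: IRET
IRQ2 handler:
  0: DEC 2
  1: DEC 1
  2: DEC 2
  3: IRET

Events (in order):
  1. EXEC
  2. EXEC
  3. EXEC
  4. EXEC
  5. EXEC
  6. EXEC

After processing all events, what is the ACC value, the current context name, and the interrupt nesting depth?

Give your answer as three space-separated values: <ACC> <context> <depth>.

Answer: -2 MAIN 0

Derivation:
Event 1 (EXEC): [MAIN] PC=0: NOP
Event 2 (EXEC): [MAIN] PC=1: INC 2 -> ACC=2
Event 3 (EXEC): [MAIN] PC=2: NOP
Event 4 (EXEC): [MAIN] PC=3: NOP
Event 5 (EXEC): [MAIN] PC=4: DEC 4 -> ACC=-2
Event 6 (EXEC): [MAIN] PC=5: HALT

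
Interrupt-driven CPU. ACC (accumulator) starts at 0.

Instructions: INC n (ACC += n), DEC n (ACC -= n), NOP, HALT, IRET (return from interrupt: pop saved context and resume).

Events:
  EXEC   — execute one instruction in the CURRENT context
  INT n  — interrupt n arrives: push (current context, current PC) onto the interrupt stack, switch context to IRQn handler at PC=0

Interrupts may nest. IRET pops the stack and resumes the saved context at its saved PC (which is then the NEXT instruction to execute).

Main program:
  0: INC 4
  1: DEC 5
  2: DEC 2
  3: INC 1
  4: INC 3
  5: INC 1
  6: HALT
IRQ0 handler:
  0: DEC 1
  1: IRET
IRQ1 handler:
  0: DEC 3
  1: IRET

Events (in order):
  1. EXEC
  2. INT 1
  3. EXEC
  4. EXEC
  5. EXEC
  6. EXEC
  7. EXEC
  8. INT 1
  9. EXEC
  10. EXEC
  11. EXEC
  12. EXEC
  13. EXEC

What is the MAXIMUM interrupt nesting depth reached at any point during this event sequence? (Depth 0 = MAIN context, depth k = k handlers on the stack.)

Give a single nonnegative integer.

Event 1 (EXEC): [MAIN] PC=0: INC 4 -> ACC=4 [depth=0]
Event 2 (INT 1): INT 1 arrives: push (MAIN, PC=1), enter IRQ1 at PC=0 (depth now 1) [depth=1]
Event 3 (EXEC): [IRQ1] PC=0: DEC 3 -> ACC=1 [depth=1]
Event 4 (EXEC): [IRQ1] PC=1: IRET -> resume MAIN at PC=1 (depth now 0) [depth=0]
Event 5 (EXEC): [MAIN] PC=1: DEC 5 -> ACC=-4 [depth=0]
Event 6 (EXEC): [MAIN] PC=2: DEC 2 -> ACC=-6 [depth=0]
Event 7 (EXEC): [MAIN] PC=3: INC 1 -> ACC=-5 [depth=0]
Event 8 (INT 1): INT 1 arrives: push (MAIN, PC=4), enter IRQ1 at PC=0 (depth now 1) [depth=1]
Event 9 (EXEC): [IRQ1] PC=0: DEC 3 -> ACC=-8 [depth=1]
Event 10 (EXEC): [IRQ1] PC=1: IRET -> resume MAIN at PC=4 (depth now 0) [depth=0]
Event 11 (EXEC): [MAIN] PC=4: INC 3 -> ACC=-5 [depth=0]
Event 12 (EXEC): [MAIN] PC=5: INC 1 -> ACC=-4 [depth=0]
Event 13 (EXEC): [MAIN] PC=6: HALT [depth=0]
Max depth observed: 1

Answer: 1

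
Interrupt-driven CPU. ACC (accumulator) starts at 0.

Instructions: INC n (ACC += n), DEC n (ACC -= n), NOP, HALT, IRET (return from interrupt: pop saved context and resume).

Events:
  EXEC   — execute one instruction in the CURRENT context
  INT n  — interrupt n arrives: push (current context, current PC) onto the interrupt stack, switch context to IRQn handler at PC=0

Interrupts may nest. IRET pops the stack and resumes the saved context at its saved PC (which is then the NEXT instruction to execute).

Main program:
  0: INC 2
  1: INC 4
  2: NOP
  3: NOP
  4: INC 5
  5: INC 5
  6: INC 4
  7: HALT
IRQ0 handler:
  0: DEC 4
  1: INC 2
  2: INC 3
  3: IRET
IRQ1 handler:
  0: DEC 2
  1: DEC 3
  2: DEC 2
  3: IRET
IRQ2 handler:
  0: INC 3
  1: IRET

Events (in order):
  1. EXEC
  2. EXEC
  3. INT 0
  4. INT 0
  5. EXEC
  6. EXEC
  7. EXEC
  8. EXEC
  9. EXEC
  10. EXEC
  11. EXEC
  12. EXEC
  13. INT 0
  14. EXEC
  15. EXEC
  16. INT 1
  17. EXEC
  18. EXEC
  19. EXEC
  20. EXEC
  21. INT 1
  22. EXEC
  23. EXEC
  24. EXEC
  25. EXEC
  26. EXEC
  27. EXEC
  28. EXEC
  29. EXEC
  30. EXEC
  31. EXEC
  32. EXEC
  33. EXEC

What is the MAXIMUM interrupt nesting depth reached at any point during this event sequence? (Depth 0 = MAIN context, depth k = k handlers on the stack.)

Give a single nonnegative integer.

Answer: 2

Derivation:
Event 1 (EXEC): [MAIN] PC=0: INC 2 -> ACC=2 [depth=0]
Event 2 (EXEC): [MAIN] PC=1: INC 4 -> ACC=6 [depth=0]
Event 3 (INT 0): INT 0 arrives: push (MAIN, PC=2), enter IRQ0 at PC=0 (depth now 1) [depth=1]
Event 4 (INT 0): INT 0 arrives: push (IRQ0, PC=0), enter IRQ0 at PC=0 (depth now 2) [depth=2]
Event 5 (EXEC): [IRQ0] PC=0: DEC 4 -> ACC=2 [depth=2]
Event 6 (EXEC): [IRQ0] PC=1: INC 2 -> ACC=4 [depth=2]
Event 7 (EXEC): [IRQ0] PC=2: INC 3 -> ACC=7 [depth=2]
Event 8 (EXEC): [IRQ0] PC=3: IRET -> resume IRQ0 at PC=0 (depth now 1) [depth=1]
Event 9 (EXEC): [IRQ0] PC=0: DEC 4 -> ACC=3 [depth=1]
Event 10 (EXEC): [IRQ0] PC=1: INC 2 -> ACC=5 [depth=1]
Event 11 (EXEC): [IRQ0] PC=2: INC 3 -> ACC=8 [depth=1]
Event 12 (EXEC): [IRQ0] PC=3: IRET -> resume MAIN at PC=2 (depth now 0) [depth=0]
Event 13 (INT 0): INT 0 arrives: push (MAIN, PC=2), enter IRQ0 at PC=0 (depth now 1) [depth=1]
Event 14 (EXEC): [IRQ0] PC=0: DEC 4 -> ACC=4 [depth=1]
Event 15 (EXEC): [IRQ0] PC=1: INC 2 -> ACC=6 [depth=1]
Event 16 (INT 1): INT 1 arrives: push (IRQ0, PC=2), enter IRQ1 at PC=0 (depth now 2) [depth=2]
Event 17 (EXEC): [IRQ1] PC=0: DEC 2 -> ACC=4 [depth=2]
Event 18 (EXEC): [IRQ1] PC=1: DEC 3 -> ACC=1 [depth=2]
Event 19 (EXEC): [IRQ1] PC=2: DEC 2 -> ACC=-1 [depth=2]
Event 20 (EXEC): [IRQ1] PC=3: IRET -> resume IRQ0 at PC=2 (depth now 1) [depth=1]
Event 21 (INT 1): INT 1 arrives: push (IRQ0, PC=2), enter IRQ1 at PC=0 (depth now 2) [depth=2]
Event 22 (EXEC): [IRQ1] PC=0: DEC 2 -> ACC=-3 [depth=2]
Event 23 (EXEC): [IRQ1] PC=1: DEC 3 -> ACC=-6 [depth=2]
Event 24 (EXEC): [IRQ1] PC=2: DEC 2 -> ACC=-8 [depth=2]
Event 25 (EXEC): [IRQ1] PC=3: IRET -> resume IRQ0 at PC=2 (depth now 1) [depth=1]
Event 26 (EXEC): [IRQ0] PC=2: INC 3 -> ACC=-5 [depth=1]
Event 27 (EXEC): [IRQ0] PC=3: IRET -> resume MAIN at PC=2 (depth now 0) [depth=0]
Event 28 (EXEC): [MAIN] PC=2: NOP [depth=0]
Event 29 (EXEC): [MAIN] PC=3: NOP [depth=0]
Event 30 (EXEC): [MAIN] PC=4: INC 5 -> ACC=0 [depth=0]
Event 31 (EXEC): [MAIN] PC=5: INC 5 -> ACC=5 [depth=0]
Event 32 (EXEC): [MAIN] PC=6: INC 4 -> ACC=9 [depth=0]
Event 33 (EXEC): [MAIN] PC=7: HALT [depth=0]
Max depth observed: 2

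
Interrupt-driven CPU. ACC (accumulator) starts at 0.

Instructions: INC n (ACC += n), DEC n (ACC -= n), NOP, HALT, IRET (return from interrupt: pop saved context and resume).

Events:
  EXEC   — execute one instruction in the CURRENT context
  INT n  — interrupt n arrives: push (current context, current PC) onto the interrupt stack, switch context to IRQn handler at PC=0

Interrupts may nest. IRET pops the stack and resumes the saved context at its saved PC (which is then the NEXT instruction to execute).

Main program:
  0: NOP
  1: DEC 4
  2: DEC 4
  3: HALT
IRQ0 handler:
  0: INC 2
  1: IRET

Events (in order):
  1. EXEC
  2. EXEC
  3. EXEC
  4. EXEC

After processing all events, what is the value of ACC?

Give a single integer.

Answer: -8

Derivation:
Event 1 (EXEC): [MAIN] PC=0: NOP
Event 2 (EXEC): [MAIN] PC=1: DEC 4 -> ACC=-4
Event 3 (EXEC): [MAIN] PC=2: DEC 4 -> ACC=-8
Event 4 (EXEC): [MAIN] PC=3: HALT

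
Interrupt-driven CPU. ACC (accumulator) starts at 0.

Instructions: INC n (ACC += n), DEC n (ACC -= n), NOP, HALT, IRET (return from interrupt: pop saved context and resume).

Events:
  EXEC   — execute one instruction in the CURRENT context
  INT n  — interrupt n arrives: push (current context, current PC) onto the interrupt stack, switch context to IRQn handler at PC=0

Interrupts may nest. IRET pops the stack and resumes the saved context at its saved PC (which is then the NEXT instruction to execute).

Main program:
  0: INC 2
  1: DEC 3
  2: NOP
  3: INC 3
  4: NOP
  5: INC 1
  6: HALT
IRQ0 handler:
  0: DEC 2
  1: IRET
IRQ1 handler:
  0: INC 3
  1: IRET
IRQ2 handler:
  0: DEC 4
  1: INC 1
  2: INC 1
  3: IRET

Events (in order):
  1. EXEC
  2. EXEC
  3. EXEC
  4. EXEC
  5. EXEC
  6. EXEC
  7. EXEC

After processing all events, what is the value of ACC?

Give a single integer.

Event 1 (EXEC): [MAIN] PC=0: INC 2 -> ACC=2
Event 2 (EXEC): [MAIN] PC=1: DEC 3 -> ACC=-1
Event 3 (EXEC): [MAIN] PC=2: NOP
Event 4 (EXEC): [MAIN] PC=3: INC 3 -> ACC=2
Event 5 (EXEC): [MAIN] PC=4: NOP
Event 6 (EXEC): [MAIN] PC=5: INC 1 -> ACC=3
Event 7 (EXEC): [MAIN] PC=6: HALT

Answer: 3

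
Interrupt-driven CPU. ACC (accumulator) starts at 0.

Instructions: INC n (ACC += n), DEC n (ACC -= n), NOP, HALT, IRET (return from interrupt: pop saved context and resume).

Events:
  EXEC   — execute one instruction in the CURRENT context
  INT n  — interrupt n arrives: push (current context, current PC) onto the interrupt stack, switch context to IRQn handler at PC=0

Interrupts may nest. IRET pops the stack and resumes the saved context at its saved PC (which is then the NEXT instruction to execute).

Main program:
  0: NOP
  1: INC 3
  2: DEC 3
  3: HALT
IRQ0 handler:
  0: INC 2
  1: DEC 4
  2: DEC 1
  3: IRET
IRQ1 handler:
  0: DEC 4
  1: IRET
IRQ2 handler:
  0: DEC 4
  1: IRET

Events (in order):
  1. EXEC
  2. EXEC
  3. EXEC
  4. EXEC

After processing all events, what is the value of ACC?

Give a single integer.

Event 1 (EXEC): [MAIN] PC=0: NOP
Event 2 (EXEC): [MAIN] PC=1: INC 3 -> ACC=3
Event 3 (EXEC): [MAIN] PC=2: DEC 3 -> ACC=0
Event 4 (EXEC): [MAIN] PC=3: HALT

Answer: 0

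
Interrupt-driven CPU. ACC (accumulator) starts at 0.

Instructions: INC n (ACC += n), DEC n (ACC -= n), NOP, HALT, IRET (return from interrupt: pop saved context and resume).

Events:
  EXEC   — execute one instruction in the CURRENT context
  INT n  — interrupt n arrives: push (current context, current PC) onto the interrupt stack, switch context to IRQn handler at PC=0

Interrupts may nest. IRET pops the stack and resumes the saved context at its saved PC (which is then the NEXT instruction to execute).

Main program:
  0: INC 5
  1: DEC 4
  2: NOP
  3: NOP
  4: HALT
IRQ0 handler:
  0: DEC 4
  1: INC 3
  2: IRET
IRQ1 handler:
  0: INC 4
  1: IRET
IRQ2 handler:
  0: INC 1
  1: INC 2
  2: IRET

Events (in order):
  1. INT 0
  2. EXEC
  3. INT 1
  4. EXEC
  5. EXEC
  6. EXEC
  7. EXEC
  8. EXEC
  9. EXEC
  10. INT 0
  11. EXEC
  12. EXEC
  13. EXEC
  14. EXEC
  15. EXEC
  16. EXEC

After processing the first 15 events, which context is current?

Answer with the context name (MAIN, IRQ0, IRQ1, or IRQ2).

Event 1 (INT 0): INT 0 arrives: push (MAIN, PC=0), enter IRQ0 at PC=0 (depth now 1)
Event 2 (EXEC): [IRQ0] PC=0: DEC 4 -> ACC=-4
Event 3 (INT 1): INT 1 arrives: push (IRQ0, PC=1), enter IRQ1 at PC=0 (depth now 2)
Event 4 (EXEC): [IRQ1] PC=0: INC 4 -> ACC=0
Event 5 (EXEC): [IRQ1] PC=1: IRET -> resume IRQ0 at PC=1 (depth now 1)
Event 6 (EXEC): [IRQ0] PC=1: INC 3 -> ACC=3
Event 7 (EXEC): [IRQ0] PC=2: IRET -> resume MAIN at PC=0 (depth now 0)
Event 8 (EXEC): [MAIN] PC=0: INC 5 -> ACC=8
Event 9 (EXEC): [MAIN] PC=1: DEC 4 -> ACC=4
Event 10 (INT 0): INT 0 arrives: push (MAIN, PC=2), enter IRQ0 at PC=0 (depth now 1)
Event 11 (EXEC): [IRQ0] PC=0: DEC 4 -> ACC=0
Event 12 (EXEC): [IRQ0] PC=1: INC 3 -> ACC=3
Event 13 (EXEC): [IRQ0] PC=2: IRET -> resume MAIN at PC=2 (depth now 0)
Event 14 (EXEC): [MAIN] PC=2: NOP
Event 15 (EXEC): [MAIN] PC=3: NOP

Answer: MAIN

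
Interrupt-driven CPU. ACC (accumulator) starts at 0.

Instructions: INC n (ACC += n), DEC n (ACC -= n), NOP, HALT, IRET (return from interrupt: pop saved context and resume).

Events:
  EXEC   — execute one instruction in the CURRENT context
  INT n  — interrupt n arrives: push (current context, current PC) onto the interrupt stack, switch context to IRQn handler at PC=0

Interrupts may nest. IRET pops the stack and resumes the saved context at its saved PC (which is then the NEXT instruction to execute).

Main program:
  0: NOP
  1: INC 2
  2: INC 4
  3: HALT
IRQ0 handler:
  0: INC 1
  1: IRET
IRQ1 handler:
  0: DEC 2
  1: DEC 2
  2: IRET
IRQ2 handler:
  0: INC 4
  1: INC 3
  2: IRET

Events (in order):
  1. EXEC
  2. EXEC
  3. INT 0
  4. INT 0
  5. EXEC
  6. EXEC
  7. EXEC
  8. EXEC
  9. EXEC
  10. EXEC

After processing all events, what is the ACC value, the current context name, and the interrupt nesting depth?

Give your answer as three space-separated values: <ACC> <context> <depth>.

Answer: 8 MAIN 0

Derivation:
Event 1 (EXEC): [MAIN] PC=0: NOP
Event 2 (EXEC): [MAIN] PC=1: INC 2 -> ACC=2
Event 3 (INT 0): INT 0 arrives: push (MAIN, PC=2), enter IRQ0 at PC=0 (depth now 1)
Event 4 (INT 0): INT 0 arrives: push (IRQ0, PC=0), enter IRQ0 at PC=0 (depth now 2)
Event 5 (EXEC): [IRQ0] PC=0: INC 1 -> ACC=3
Event 6 (EXEC): [IRQ0] PC=1: IRET -> resume IRQ0 at PC=0 (depth now 1)
Event 7 (EXEC): [IRQ0] PC=0: INC 1 -> ACC=4
Event 8 (EXEC): [IRQ0] PC=1: IRET -> resume MAIN at PC=2 (depth now 0)
Event 9 (EXEC): [MAIN] PC=2: INC 4 -> ACC=8
Event 10 (EXEC): [MAIN] PC=3: HALT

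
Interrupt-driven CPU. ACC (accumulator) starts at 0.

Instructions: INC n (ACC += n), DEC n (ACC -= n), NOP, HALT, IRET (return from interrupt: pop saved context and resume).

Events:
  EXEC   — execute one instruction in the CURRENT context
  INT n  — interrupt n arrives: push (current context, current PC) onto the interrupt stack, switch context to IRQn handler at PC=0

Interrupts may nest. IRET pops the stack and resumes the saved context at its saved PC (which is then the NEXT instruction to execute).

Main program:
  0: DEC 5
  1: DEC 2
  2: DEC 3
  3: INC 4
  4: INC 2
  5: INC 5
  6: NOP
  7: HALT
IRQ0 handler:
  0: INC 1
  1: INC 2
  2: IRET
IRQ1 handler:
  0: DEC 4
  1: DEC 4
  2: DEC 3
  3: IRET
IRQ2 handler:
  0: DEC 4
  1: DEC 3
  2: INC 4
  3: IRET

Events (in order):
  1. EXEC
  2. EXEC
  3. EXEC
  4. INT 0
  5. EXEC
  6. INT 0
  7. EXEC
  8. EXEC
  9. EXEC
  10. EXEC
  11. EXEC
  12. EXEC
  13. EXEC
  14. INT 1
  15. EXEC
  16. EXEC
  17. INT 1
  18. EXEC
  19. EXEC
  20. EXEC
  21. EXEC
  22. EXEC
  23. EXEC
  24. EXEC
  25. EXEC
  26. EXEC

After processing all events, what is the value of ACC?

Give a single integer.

Event 1 (EXEC): [MAIN] PC=0: DEC 5 -> ACC=-5
Event 2 (EXEC): [MAIN] PC=1: DEC 2 -> ACC=-7
Event 3 (EXEC): [MAIN] PC=2: DEC 3 -> ACC=-10
Event 4 (INT 0): INT 0 arrives: push (MAIN, PC=3), enter IRQ0 at PC=0 (depth now 1)
Event 5 (EXEC): [IRQ0] PC=0: INC 1 -> ACC=-9
Event 6 (INT 0): INT 0 arrives: push (IRQ0, PC=1), enter IRQ0 at PC=0 (depth now 2)
Event 7 (EXEC): [IRQ0] PC=0: INC 1 -> ACC=-8
Event 8 (EXEC): [IRQ0] PC=1: INC 2 -> ACC=-6
Event 9 (EXEC): [IRQ0] PC=2: IRET -> resume IRQ0 at PC=1 (depth now 1)
Event 10 (EXEC): [IRQ0] PC=1: INC 2 -> ACC=-4
Event 11 (EXEC): [IRQ0] PC=2: IRET -> resume MAIN at PC=3 (depth now 0)
Event 12 (EXEC): [MAIN] PC=3: INC 4 -> ACC=0
Event 13 (EXEC): [MAIN] PC=4: INC 2 -> ACC=2
Event 14 (INT 1): INT 1 arrives: push (MAIN, PC=5), enter IRQ1 at PC=0 (depth now 1)
Event 15 (EXEC): [IRQ1] PC=0: DEC 4 -> ACC=-2
Event 16 (EXEC): [IRQ1] PC=1: DEC 4 -> ACC=-6
Event 17 (INT 1): INT 1 arrives: push (IRQ1, PC=2), enter IRQ1 at PC=0 (depth now 2)
Event 18 (EXEC): [IRQ1] PC=0: DEC 4 -> ACC=-10
Event 19 (EXEC): [IRQ1] PC=1: DEC 4 -> ACC=-14
Event 20 (EXEC): [IRQ1] PC=2: DEC 3 -> ACC=-17
Event 21 (EXEC): [IRQ1] PC=3: IRET -> resume IRQ1 at PC=2 (depth now 1)
Event 22 (EXEC): [IRQ1] PC=2: DEC 3 -> ACC=-20
Event 23 (EXEC): [IRQ1] PC=3: IRET -> resume MAIN at PC=5 (depth now 0)
Event 24 (EXEC): [MAIN] PC=5: INC 5 -> ACC=-15
Event 25 (EXEC): [MAIN] PC=6: NOP
Event 26 (EXEC): [MAIN] PC=7: HALT

Answer: -15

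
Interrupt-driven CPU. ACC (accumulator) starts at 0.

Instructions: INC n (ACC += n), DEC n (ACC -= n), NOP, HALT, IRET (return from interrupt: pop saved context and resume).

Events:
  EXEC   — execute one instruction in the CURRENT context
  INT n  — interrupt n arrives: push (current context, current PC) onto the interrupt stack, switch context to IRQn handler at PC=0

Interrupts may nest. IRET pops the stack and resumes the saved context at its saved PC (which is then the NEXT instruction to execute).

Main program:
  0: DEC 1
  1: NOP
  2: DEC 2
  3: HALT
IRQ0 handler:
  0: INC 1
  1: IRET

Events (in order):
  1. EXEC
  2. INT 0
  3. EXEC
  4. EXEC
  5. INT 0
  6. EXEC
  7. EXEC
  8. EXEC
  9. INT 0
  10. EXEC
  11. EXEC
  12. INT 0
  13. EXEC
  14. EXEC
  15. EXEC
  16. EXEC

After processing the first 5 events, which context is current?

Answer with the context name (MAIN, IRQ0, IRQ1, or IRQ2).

Answer: IRQ0

Derivation:
Event 1 (EXEC): [MAIN] PC=0: DEC 1 -> ACC=-1
Event 2 (INT 0): INT 0 arrives: push (MAIN, PC=1), enter IRQ0 at PC=0 (depth now 1)
Event 3 (EXEC): [IRQ0] PC=0: INC 1 -> ACC=0
Event 4 (EXEC): [IRQ0] PC=1: IRET -> resume MAIN at PC=1 (depth now 0)
Event 5 (INT 0): INT 0 arrives: push (MAIN, PC=1), enter IRQ0 at PC=0 (depth now 1)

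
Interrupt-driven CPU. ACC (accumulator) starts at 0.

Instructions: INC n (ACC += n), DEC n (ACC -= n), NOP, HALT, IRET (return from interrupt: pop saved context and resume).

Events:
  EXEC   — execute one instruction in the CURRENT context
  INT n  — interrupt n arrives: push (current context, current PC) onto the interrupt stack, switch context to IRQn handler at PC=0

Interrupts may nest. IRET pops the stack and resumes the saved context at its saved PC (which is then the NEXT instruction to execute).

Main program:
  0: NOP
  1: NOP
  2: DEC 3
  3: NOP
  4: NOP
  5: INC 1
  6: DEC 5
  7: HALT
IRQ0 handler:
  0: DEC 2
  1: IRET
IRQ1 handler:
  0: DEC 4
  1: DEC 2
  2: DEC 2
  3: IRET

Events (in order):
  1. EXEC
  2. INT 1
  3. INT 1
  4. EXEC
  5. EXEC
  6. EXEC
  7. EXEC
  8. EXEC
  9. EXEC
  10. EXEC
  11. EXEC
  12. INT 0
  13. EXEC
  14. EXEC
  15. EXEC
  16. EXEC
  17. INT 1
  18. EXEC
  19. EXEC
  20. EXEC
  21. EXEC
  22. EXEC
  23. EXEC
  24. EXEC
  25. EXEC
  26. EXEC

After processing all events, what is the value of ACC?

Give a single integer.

Answer: -33

Derivation:
Event 1 (EXEC): [MAIN] PC=0: NOP
Event 2 (INT 1): INT 1 arrives: push (MAIN, PC=1), enter IRQ1 at PC=0 (depth now 1)
Event 3 (INT 1): INT 1 arrives: push (IRQ1, PC=0), enter IRQ1 at PC=0 (depth now 2)
Event 4 (EXEC): [IRQ1] PC=0: DEC 4 -> ACC=-4
Event 5 (EXEC): [IRQ1] PC=1: DEC 2 -> ACC=-6
Event 6 (EXEC): [IRQ1] PC=2: DEC 2 -> ACC=-8
Event 7 (EXEC): [IRQ1] PC=3: IRET -> resume IRQ1 at PC=0 (depth now 1)
Event 8 (EXEC): [IRQ1] PC=0: DEC 4 -> ACC=-12
Event 9 (EXEC): [IRQ1] PC=1: DEC 2 -> ACC=-14
Event 10 (EXEC): [IRQ1] PC=2: DEC 2 -> ACC=-16
Event 11 (EXEC): [IRQ1] PC=3: IRET -> resume MAIN at PC=1 (depth now 0)
Event 12 (INT 0): INT 0 arrives: push (MAIN, PC=1), enter IRQ0 at PC=0 (depth now 1)
Event 13 (EXEC): [IRQ0] PC=0: DEC 2 -> ACC=-18
Event 14 (EXEC): [IRQ0] PC=1: IRET -> resume MAIN at PC=1 (depth now 0)
Event 15 (EXEC): [MAIN] PC=1: NOP
Event 16 (EXEC): [MAIN] PC=2: DEC 3 -> ACC=-21
Event 17 (INT 1): INT 1 arrives: push (MAIN, PC=3), enter IRQ1 at PC=0 (depth now 1)
Event 18 (EXEC): [IRQ1] PC=0: DEC 4 -> ACC=-25
Event 19 (EXEC): [IRQ1] PC=1: DEC 2 -> ACC=-27
Event 20 (EXEC): [IRQ1] PC=2: DEC 2 -> ACC=-29
Event 21 (EXEC): [IRQ1] PC=3: IRET -> resume MAIN at PC=3 (depth now 0)
Event 22 (EXEC): [MAIN] PC=3: NOP
Event 23 (EXEC): [MAIN] PC=4: NOP
Event 24 (EXEC): [MAIN] PC=5: INC 1 -> ACC=-28
Event 25 (EXEC): [MAIN] PC=6: DEC 5 -> ACC=-33
Event 26 (EXEC): [MAIN] PC=7: HALT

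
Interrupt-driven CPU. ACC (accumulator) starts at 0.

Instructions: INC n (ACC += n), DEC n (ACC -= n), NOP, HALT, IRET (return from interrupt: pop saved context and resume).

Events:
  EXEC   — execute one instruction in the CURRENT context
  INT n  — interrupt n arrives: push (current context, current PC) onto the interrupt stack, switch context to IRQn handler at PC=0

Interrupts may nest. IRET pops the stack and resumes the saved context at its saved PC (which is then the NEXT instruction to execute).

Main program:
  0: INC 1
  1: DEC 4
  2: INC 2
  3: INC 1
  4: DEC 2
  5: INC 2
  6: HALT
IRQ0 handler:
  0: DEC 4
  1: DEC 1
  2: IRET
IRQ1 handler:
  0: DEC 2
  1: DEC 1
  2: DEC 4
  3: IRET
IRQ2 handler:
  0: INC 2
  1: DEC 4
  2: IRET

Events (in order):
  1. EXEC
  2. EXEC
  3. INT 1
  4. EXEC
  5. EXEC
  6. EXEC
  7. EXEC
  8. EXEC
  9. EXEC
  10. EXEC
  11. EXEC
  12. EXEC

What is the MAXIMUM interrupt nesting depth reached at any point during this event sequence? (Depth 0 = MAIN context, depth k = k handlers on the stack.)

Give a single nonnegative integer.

Event 1 (EXEC): [MAIN] PC=0: INC 1 -> ACC=1 [depth=0]
Event 2 (EXEC): [MAIN] PC=1: DEC 4 -> ACC=-3 [depth=0]
Event 3 (INT 1): INT 1 arrives: push (MAIN, PC=2), enter IRQ1 at PC=0 (depth now 1) [depth=1]
Event 4 (EXEC): [IRQ1] PC=0: DEC 2 -> ACC=-5 [depth=1]
Event 5 (EXEC): [IRQ1] PC=1: DEC 1 -> ACC=-6 [depth=1]
Event 6 (EXEC): [IRQ1] PC=2: DEC 4 -> ACC=-10 [depth=1]
Event 7 (EXEC): [IRQ1] PC=3: IRET -> resume MAIN at PC=2 (depth now 0) [depth=0]
Event 8 (EXEC): [MAIN] PC=2: INC 2 -> ACC=-8 [depth=0]
Event 9 (EXEC): [MAIN] PC=3: INC 1 -> ACC=-7 [depth=0]
Event 10 (EXEC): [MAIN] PC=4: DEC 2 -> ACC=-9 [depth=0]
Event 11 (EXEC): [MAIN] PC=5: INC 2 -> ACC=-7 [depth=0]
Event 12 (EXEC): [MAIN] PC=6: HALT [depth=0]
Max depth observed: 1

Answer: 1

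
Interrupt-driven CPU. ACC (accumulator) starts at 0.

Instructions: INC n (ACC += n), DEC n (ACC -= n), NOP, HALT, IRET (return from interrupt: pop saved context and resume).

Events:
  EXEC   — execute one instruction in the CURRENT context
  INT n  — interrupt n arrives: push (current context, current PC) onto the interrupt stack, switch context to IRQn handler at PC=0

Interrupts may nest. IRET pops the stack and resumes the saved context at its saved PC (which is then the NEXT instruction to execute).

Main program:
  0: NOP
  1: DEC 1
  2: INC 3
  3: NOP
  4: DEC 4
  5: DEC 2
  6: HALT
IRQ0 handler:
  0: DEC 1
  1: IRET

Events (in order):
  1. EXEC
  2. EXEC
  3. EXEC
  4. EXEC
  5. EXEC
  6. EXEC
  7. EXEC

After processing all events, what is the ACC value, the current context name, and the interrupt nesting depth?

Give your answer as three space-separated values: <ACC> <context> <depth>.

Answer: -4 MAIN 0

Derivation:
Event 1 (EXEC): [MAIN] PC=0: NOP
Event 2 (EXEC): [MAIN] PC=1: DEC 1 -> ACC=-1
Event 3 (EXEC): [MAIN] PC=2: INC 3 -> ACC=2
Event 4 (EXEC): [MAIN] PC=3: NOP
Event 5 (EXEC): [MAIN] PC=4: DEC 4 -> ACC=-2
Event 6 (EXEC): [MAIN] PC=5: DEC 2 -> ACC=-4
Event 7 (EXEC): [MAIN] PC=6: HALT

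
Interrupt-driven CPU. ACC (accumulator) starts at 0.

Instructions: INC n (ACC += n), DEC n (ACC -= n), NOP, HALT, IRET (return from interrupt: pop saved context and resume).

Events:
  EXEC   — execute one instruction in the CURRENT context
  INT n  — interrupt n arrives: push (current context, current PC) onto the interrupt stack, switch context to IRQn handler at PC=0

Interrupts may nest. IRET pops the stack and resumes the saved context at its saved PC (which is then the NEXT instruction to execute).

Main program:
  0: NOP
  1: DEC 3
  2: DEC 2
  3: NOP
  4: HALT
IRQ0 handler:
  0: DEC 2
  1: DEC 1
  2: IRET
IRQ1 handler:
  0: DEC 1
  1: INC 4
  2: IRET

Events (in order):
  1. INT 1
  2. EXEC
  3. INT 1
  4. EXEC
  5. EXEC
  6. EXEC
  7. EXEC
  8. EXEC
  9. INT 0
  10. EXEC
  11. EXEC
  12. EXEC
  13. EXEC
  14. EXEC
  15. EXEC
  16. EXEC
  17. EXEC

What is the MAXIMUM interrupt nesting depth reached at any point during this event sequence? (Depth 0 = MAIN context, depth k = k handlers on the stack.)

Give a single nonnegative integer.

Answer: 2

Derivation:
Event 1 (INT 1): INT 1 arrives: push (MAIN, PC=0), enter IRQ1 at PC=0 (depth now 1) [depth=1]
Event 2 (EXEC): [IRQ1] PC=0: DEC 1 -> ACC=-1 [depth=1]
Event 3 (INT 1): INT 1 arrives: push (IRQ1, PC=1), enter IRQ1 at PC=0 (depth now 2) [depth=2]
Event 4 (EXEC): [IRQ1] PC=0: DEC 1 -> ACC=-2 [depth=2]
Event 5 (EXEC): [IRQ1] PC=1: INC 4 -> ACC=2 [depth=2]
Event 6 (EXEC): [IRQ1] PC=2: IRET -> resume IRQ1 at PC=1 (depth now 1) [depth=1]
Event 7 (EXEC): [IRQ1] PC=1: INC 4 -> ACC=6 [depth=1]
Event 8 (EXEC): [IRQ1] PC=2: IRET -> resume MAIN at PC=0 (depth now 0) [depth=0]
Event 9 (INT 0): INT 0 arrives: push (MAIN, PC=0), enter IRQ0 at PC=0 (depth now 1) [depth=1]
Event 10 (EXEC): [IRQ0] PC=0: DEC 2 -> ACC=4 [depth=1]
Event 11 (EXEC): [IRQ0] PC=1: DEC 1 -> ACC=3 [depth=1]
Event 12 (EXEC): [IRQ0] PC=2: IRET -> resume MAIN at PC=0 (depth now 0) [depth=0]
Event 13 (EXEC): [MAIN] PC=0: NOP [depth=0]
Event 14 (EXEC): [MAIN] PC=1: DEC 3 -> ACC=0 [depth=0]
Event 15 (EXEC): [MAIN] PC=2: DEC 2 -> ACC=-2 [depth=0]
Event 16 (EXEC): [MAIN] PC=3: NOP [depth=0]
Event 17 (EXEC): [MAIN] PC=4: HALT [depth=0]
Max depth observed: 2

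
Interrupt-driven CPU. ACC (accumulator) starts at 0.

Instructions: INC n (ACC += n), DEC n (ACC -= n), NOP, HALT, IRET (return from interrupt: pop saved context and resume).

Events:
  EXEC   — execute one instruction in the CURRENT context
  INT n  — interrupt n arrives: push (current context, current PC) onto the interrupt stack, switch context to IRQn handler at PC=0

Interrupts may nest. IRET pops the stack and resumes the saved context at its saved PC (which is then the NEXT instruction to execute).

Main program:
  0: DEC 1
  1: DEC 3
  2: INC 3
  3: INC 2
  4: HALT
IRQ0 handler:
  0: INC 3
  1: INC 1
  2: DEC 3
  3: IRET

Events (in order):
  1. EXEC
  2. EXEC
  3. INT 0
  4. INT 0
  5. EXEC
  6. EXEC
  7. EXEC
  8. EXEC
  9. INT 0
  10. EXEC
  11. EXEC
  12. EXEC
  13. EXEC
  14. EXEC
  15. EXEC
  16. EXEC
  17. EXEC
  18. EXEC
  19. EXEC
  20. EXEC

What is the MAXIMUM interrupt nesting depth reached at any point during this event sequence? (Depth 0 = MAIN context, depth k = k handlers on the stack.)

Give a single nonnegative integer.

Event 1 (EXEC): [MAIN] PC=0: DEC 1 -> ACC=-1 [depth=0]
Event 2 (EXEC): [MAIN] PC=1: DEC 3 -> ACC=-4 [depth=0]
Event 3 (INT 0): INT 0 arrives: push (MAIN, PC=2), enter IRQ0 at PC=0 (depth now 1) [depth=1]
Event 4 (INT 0): INT 0 arrives: push (IRQ0, PC=0), enter IRQ0 at PC=0 (depth now 2) [depth=2]
Event 5 (EXEC): [IRQ0] PC=0: INC 3 -> ACC=-1 [depth=2]
Event 6 (EXEC): [IRQ0] PC=1: INC 1 -> ACC=0 [depth=2]
Event 7 (EXEC): [IRQ0] PC=2: DEC 3 -> ACC=-3 [depth=2]
Event 8 (EXEC): [IRQ0] PC=3: IRET -> resume IRQ0 at PC=0 (depth now 1) [depth=1]
Event 9 (INT 0): INT 0 arrives: push (IRQ0, PC=0), enter IRQ0 at PC=0 (depth now 2) [depth=2]
Event 10 (EXEC): [IRQ0] PC=0: INC 3 -> ACC=0 [depth=2]
Event 11 (EXEC): [IRQ0] PC=1: INC 1 -> ACC=1 [depth=2]
Event 12 (EXEC): [IRQ0] PC=2: DEC 3 -> ACC=-2 [depth=2]
Event 13 (EXEC): [IRQ0] PC=3: IRET -> resume IRQ0 at PC=0 (depth now 1) [depth=1]
Event 14 (EXEC): [IRQ0] PC=0: INC 3 -> ACC=1 [depth=1]
Event 15 (EXEC): [IRQ0] PC=1: INC 1 -> ACC=2 [depth=1]
Event 16 (EXEC): [IRQ0] PC=2: DEC 3 -> ACC=-1 [depth=1]
Event 17 (EXEC): [IRQ0] PC=3: IRET -> resume MAIN at PC=2 (depth now 0) [depth=0]
Event 18 (EXEC): [MAIN] PC=2: INC 3 -> ACC=2 [depth=0]
Event 19 (EXEC): [MAIN] PC=3: INC 2 -> ACC=4 [depth=0]
Event 20 (EXEC): [MAIN] PC=4: HALT [depth=0]
Max depth observed: 2

Answer: 2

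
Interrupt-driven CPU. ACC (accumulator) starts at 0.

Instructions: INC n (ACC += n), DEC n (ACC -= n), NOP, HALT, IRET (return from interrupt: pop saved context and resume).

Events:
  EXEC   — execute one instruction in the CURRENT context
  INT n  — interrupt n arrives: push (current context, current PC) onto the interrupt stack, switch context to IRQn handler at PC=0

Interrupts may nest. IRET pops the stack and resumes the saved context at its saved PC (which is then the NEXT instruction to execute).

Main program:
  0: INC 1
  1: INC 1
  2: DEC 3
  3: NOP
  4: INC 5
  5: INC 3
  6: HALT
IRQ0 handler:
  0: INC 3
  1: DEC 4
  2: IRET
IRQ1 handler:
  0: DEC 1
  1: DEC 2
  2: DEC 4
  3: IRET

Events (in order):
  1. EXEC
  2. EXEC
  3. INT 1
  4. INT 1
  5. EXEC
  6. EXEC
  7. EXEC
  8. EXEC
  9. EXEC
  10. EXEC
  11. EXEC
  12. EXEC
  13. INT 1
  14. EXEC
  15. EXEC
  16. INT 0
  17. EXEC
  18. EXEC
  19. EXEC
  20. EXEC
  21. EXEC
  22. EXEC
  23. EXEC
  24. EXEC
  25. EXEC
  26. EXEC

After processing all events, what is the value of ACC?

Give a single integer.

Event 1 (EXEC): [MAIN] PC=0: INC 1 -> ACC=1
Event 2 (EXEC): [MAIN] PC=1: INC 1 -> ACC=2
Event 3 (INT 1): INT 1 arrives: push (MAIN, PC=2), enter IRQ1 at PC=0 (depth now 1)
Event 4 (INT 1): INT 1 arrives: push (IRQ1, PC=0), enter IRQ1 at PC=0 (depth now 2)
Event 5 (EXEC): [IRQ1] PC=0: DEC 1 -> ACC=1
Event 6 (EXEC): [IRQ1] PC=1: DEC 2 -> ACC=-1
Event 7 (EXEC): [IRQ1] PC=2: DEC 4 -> ACC=-5
Event 8 (EXEC): [IRQ1] PC=3: IRET -> resume IRQ1 at PC=0 (depth now 1)
Event 9 (EXEC): [IRQ1] PC=0: DEC 1 -> ACC=-6
Event 10 (EXEC): [IRQ1] PC=1: DEC 2 -> ACC=-8
Event 11 (EXEC): [IRQ1] PC=2: DEC 4 -> ACC=-12
Event 12 (EXEC): [IRQ1] PC=3: IRET -> resume MAIN at PC=2 (depth now 0)
Event 13 (INT 1): INT 1 arrives: push (MAIN, PC=2), enter IRQ1 at PC=0 (depth now 1)
Event 14 (EXEC): [IRQ1] PC=0: DEC 1 -> ACC=-13
Event 15 (EXEC): [IRQ1] PC=1: DEC 2 -> ACC=-15
Event 16 (INT 0): INT 0 arrives: push (IRQ1, PC=2), enter IRQ0 at PC=0 (depth now 2)
Event 17 (EXEC): [IRQ0] PC=0: INC 3 -> ACC=-12
Event 18 (EXEC): [IRQ0] PC=1: DEC 4 -> ACC=-16
Event 19 (EXEC): [IRQ0] PC=2: IRET -> resume IRQ1 at PC=2 (depth now 1)
Event 20 (EXEC): [IRQ1] PC=2: DEC 4 -> ACC=-20
Event 21 (EXEC): [IRQ1] PC=3: IRET -> resume MAIN at PC=2 (depth now 0)
Event 22 (EXEC): [MAIN] PC=2: DEC 3 -> ACC=-23
Event 23 (EXEC): [MAIN] PC=3: NOP
Event 24 (EXEC): [MAIN] PC=4: INC 5 -> ACC=-18
Event 25 (EXEC): [MAIN] PC=5: INC 3 -> ACC=-15
Event 26 (EXEC): [MAIN] PC=6: HALT

Answer: -15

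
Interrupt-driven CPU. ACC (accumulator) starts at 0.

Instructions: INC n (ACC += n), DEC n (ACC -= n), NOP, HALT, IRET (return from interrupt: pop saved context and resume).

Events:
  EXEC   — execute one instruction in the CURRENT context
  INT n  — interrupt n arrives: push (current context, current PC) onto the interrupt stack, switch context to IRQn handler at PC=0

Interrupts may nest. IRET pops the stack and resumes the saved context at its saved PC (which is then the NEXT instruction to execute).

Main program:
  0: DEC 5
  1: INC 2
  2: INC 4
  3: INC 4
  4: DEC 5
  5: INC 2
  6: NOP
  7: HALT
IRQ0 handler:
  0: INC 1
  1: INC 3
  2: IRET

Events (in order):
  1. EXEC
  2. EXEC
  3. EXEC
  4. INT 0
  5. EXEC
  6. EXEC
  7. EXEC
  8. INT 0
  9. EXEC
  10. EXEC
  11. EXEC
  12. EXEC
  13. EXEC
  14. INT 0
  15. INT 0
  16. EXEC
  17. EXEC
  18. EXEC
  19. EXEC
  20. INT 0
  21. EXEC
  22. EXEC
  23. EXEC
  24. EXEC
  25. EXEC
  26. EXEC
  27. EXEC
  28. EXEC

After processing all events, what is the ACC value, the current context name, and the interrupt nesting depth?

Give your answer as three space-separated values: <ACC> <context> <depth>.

Event 1 (EXEC): [MAIN] PC=0: DEC 5 -> ACC=-5
Event 2 (EXEC): [MAIN] PC=1: INC 2 -> ACC=-3
Event 3 (EXEC): [MAIN] PC=2: INC 4 -> ACC=1
Event 4 (INT 0): INT 0 arrives: push (MAIN, PC=3), enter IRQ0 at PC=0 (depth now 1)
Event 5 (EXEC): [IRQ0] PC=0: INC 1 -> ACC=2
Event 6 (EXEC): [IRQ0] PC=1: INC 3 -> ACC=5
Event 7 (EXEC): [IRQ0] PC=2: IRET -> resume MAIN at PC=3 (depth now 0)
Event 8 (INT 0): INT 0 arrives: push (MAIN, PC=3), enter IRQ0 at PC=0 (depth now 1)
Event 9 (EXEC): [IRQ0] PC=0: INC 1 -> ACC=6
Event 10 (EXEC): [IRQ0] PC=1: INC 3 -> ACC=9
Event 11 (EXEC): [IRQ0] PC=2: IRET -> resume MAIN at PC=3 (depth now 0)
Event 12 (EXEC): [MAIN] PC=3: INC 4 -> ACC=13
Event 13 (EXEC): [MAIN] PC=4: DEC 5 -> ACC=8
Event 14 (INT 0): INT 0 arrives: push (MAIN, PC=5), enter IRQ0 at PC=0 (depth now 1)
Event 15 (INT 0): INT 0 arrives: push (IRQ0, PC=0), enter IRQ0 at PC=0 (depth now 2)
Event 16 (EXEC): [IRQ0] PC=0: INC 1 -> ACC=9
Event 17 (EXEC): [IRQ0] PC=1: INC 3 -> ACC=12
Event 18 (EXEC): [IRQ0] PC=2: IRET -> resume IRQ0 at PC=0 (depth now 1)
Event 19 (EXEC): [IRQ0] PC=0: INC 1 -> ACC=13
Event 20 (INT 0): INT 0 arrives: push (IRQ0, PC=1), enter IRQ0 at PC=0 (depth now 2)
Event 21 (EXEC): [IRQ0] PC=0: INC 1 -> ACC=14
Event 22 (EXEC): [IRQ0] PC=1: INC 3 -> ACC=17
Event 23 (EXEC): [IRQ0] PC=2: IRET -> resume IRQ0 at PC=1 (depth now 1)
Event 24 (EXEC): [IRQ0] PC=1: INC 3 -> ACC=20
Event 25 (EXEC): [IRQ0] PC=2: IRET -> resume MAIN at PC=5 (depth now 0)
Event 26 (EXEC): [MAIN] PC=5: INC 2 -> ACC=22
Event 27 (EXEC): [MAIN] PC=6: NOP
Event 28 (EXEC): [MAIN] PC=7: HALT

Answer: 22 MAIN 0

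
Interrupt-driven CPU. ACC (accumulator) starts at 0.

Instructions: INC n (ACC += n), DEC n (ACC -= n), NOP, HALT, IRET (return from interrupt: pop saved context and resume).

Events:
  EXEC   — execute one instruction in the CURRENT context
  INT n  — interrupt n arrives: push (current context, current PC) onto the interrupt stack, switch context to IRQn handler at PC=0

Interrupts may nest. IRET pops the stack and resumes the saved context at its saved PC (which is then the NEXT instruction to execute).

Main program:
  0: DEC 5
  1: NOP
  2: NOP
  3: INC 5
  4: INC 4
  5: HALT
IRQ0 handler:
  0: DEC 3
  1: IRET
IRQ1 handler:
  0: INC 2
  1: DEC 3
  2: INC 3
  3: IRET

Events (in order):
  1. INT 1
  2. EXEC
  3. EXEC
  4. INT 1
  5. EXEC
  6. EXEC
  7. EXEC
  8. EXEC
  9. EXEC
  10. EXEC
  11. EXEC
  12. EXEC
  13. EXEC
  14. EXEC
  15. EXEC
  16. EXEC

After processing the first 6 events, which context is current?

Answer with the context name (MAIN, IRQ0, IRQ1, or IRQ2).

Answer: IRQ1

Derivation:
Event 1 (INT 1): INT 1 arrives: push (MAIN, PC=0), enter IRQ1 at PC=0 (depth now 1)
Event 2 (EXEC): [IRQ1] PC=0: INC 2 -> ACC=2
Event 3 (EXEC): [IRQ1] PC=1: DEC 3 -> ACC=-1
Event 4 (INT 1): INT 1 arrives: push (IRQ1, PC=2), enter IRQ1 at PC=0 (depth now 2)
Event 5 (EXEC): [IRQ1] PC=0: INC 2 -> ACC=1
Event 6 (EXEC): [IRQ1] PC=1: DEC 3 -> ACC=-2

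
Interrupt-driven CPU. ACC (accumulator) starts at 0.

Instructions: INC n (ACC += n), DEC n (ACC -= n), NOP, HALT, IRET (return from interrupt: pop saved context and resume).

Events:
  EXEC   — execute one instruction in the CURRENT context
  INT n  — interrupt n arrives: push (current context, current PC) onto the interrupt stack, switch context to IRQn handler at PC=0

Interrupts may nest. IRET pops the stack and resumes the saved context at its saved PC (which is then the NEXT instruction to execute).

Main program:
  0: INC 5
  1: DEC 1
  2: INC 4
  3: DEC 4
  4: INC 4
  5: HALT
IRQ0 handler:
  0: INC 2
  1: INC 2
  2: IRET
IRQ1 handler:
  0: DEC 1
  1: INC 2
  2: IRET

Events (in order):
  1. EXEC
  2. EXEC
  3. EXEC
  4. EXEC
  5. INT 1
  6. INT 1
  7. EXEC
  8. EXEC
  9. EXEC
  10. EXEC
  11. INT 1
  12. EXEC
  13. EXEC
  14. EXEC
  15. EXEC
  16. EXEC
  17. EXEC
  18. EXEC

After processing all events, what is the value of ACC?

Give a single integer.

Event 1 (EXEC): [MAIN] PC=0: INC 5 -> ACC=5
Event 2 (EXEC): [MAIN] PC=1: DEC 1 -> ACC=4
Event 3 (EXEC): [MAIN] PC=2: INC 4 -> ACC=8
Event 4 (EXEC): [MAIN] PC=3: DEC 4 -> ACC=4
Event 5 (INT 1): INT 1 arrives: push (MAIN, PC=4), enter IRQ1 at PC=0 (depth now 1)
Event 6 (INT 1): INT 1 arrives: push (IRQ1, PC=0), enter IRQ1 at PC=0 (depth now 2)
Event 7 (EXEC): [IRQ1] PC=0: DEC 1 -> ACC=3
Event 8 (EXEC): [IRQ1] PC=1: INC 2 -> ACC=5
Event 9 (EXEC): [IRQ1] PC=2: IRET -> resume IRQ1 at PC=0 (depth now 1)
Event 10 (EXEC): [IRQ1] PC=0: DEC 1 -> ACC=4
Event 11 (INT 1): INT 1 arrives: push (IRQ1, PC=1), enter IRQ1 at PC=0 (depth now 2)
Event 12 (EXEC): [IRQ1] PC=0: DEC 1 -> ACC=3
Event 13 (EXEC): [IRQ1] PC=1: INC 2 -> ACC=5
Event 14 (EXEC): [IRQ1] PC=2: IRET -> resume IRQ1 at PC=1 (depth now 1)
Event 15 (EXEC): [IRQ1] PC=1: INC 2 -> ACC=7
Event 16 (EXEC): [IRQ1] PC=2: IRET -> resume MAIN at PC=4 (depth now 0)
Event 17 (EXEC): [MAIN] PC=4: INC 4 -> ACC=11
Event 18 (EXEC): [MAIN] PC=5: HALT

Answer: 11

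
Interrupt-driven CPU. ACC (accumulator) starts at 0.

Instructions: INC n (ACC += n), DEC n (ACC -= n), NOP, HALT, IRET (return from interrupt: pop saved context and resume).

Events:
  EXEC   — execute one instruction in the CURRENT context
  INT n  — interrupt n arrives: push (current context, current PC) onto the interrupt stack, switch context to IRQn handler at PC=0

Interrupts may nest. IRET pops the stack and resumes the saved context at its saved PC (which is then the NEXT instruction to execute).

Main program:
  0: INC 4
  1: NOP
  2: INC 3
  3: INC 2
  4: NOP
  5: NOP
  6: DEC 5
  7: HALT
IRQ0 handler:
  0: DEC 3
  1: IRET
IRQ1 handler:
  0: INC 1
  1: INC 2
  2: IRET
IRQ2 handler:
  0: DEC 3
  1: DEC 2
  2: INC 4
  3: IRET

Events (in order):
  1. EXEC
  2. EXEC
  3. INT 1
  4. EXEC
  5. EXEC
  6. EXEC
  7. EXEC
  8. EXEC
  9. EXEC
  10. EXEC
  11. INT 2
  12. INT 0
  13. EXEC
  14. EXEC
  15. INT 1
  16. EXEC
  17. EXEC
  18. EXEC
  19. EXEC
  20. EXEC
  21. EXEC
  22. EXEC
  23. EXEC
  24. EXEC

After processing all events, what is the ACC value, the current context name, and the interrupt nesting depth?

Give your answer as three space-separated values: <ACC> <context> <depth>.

Event 1 (EXEC): [MAIN] PC=0: INC 4 -> ACC=4
Event 2 (EXEC): [MAIN] PC=1: NOP
Event 3 (INT 1): INT 1 arrives: push (MAIN, PC=2), enter IRQ1 at PC=0 (depth now 1)
Event 4 (EXEC): [IRQ1] PC=0: INC 1 -> ACC=5
Event 5 (EXEC): [IRQ1] PC=1: INC 2 -> ACC=7
Event 6 (EXEC): [IRQ1] PC=2: IRET -> resume MAIN at PC=2 (depth now 0)
Event 7 (EXEC): [MAIN] PC=2: INC 3 -> ACC=10
Event 8 (EXEC): [MAIN] PC=3: INC 2 -> ACC=12
Event 9 (EXEC): [MAIN] PC=4: NOP
Event 10 (EXEC): [MAIN] PC=5: NOP
Event 11 (INT 2): INT 2 arrives: push (MAIN, PC=6), enter IRQ2 at PC=0 (depth now 1)
Event 12 (INT 0): INT 0 arrives: push (IRQ2, PC=0), enter IRQ0 at PC=0 (depth now 2)
Event 13 (EXEC): [IRQ0] PC=0: DEC 3 -> ACC=9
Event 14 (EXEC): [IRQ0] PC=1: IRET -> resume IRQ2 at PC=0 (depth now 1)
Event 15 (INT 1): INT 1 arrives: push (IRQ2, PC=0), enter IRQ1 at PC=0 (depth now 2)
Event 16 (EXEC): [IRQ1] PC=0: INC 1 -> ACC=10
Event 17 (EXEC): [IRQ1] PC=1: INC 2 -> ACC=12
Event 18 (EXEC): [IRQ1] PC=2: IRET -> resume IRQ2 at PC=0 (depth now 1)
Event 19 (EXEC): [IRQ2] PC=0: DEC 3 -> ACC=9
Event 20 (EXEC): [IRQ2] PC=1: DEC 2 -> ACC=7
Event 21 (EXEC): [IRQ2] PC=2: INC 4 -> ACC=11
Event 22 (EXEC): [IRQ2] PC=3: IRET -> resume MAIN at PC=6 (depth now 0)
Event 23 (EXEC): [MAIN] PC=6: DEC 5 -> ACC=6
Event 24 (EXEC): [MAIN] PC=7: HALT

Answer: 6 MAIN 0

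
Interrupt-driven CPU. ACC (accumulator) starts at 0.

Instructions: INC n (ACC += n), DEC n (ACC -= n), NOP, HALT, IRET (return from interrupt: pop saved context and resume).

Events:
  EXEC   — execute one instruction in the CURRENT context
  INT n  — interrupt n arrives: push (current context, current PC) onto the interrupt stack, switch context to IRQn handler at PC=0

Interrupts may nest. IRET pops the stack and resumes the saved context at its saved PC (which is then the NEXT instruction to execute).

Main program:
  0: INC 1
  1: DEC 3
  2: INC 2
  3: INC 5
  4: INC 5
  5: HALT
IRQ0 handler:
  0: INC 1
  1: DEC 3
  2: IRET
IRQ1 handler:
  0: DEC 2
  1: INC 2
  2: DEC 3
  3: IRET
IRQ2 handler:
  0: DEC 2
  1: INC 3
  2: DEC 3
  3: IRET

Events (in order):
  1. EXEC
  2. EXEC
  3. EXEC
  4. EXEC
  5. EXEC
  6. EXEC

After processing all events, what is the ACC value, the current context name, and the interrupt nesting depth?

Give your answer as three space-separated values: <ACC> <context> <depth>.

Answer: 10 MAIN 0

Derivation:
Event 1 (EXEC): [MAIN] PC=0: INC 1 -> ACC=1
Event 2 (EXEC): [MAIN] PC=1: DEC 3 -> ACC=-2
Event 3 (EXEC): [MAIN] PC=2: INC 2 -> ACC=0
Event 4 (EXEC): [MAIN] PC=3: INC 5 -> ACC=5
Event 5 (EXEC): [MAIN] PC=4: INC 5 -> ACC=10
Event 6 (EXEC): [MAIN] PC=5: HALT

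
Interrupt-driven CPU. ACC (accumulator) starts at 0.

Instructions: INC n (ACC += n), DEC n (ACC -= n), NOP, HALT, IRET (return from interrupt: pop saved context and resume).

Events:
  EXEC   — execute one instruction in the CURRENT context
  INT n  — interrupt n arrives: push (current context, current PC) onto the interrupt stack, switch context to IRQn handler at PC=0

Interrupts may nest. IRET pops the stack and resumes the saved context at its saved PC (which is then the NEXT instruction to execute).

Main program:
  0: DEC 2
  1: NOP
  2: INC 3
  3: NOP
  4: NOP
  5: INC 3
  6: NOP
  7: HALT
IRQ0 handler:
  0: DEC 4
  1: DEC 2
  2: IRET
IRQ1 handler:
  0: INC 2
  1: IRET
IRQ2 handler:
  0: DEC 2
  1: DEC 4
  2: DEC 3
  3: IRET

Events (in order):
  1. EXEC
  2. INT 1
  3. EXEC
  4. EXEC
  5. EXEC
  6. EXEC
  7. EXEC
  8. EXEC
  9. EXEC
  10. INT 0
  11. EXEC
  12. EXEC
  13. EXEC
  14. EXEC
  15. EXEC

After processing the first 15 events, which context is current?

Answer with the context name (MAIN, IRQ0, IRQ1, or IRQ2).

Event 1 (EXEC): [MAIN] PC=0: DEC 2 -> ACC=-2
Event 2 (INT 1): INT 1 arrives: push (MAIN, PC=1), enter IRQ1 at PC=0 (depth now 1)
Event 3 (EXEC): [IRQ1] PC=0: INC 2 -> ACC=0
Event 4 (EXEC): [IRQ1] PC=1: IRET -> resume MAIN at PC=1 (depth now 0)
Event 5 (EXEC): [MAIN] PC=1: NOP
Event 6 (EXEC): [MAIN] PC=2: INC 3 -> ACC=3
Event 7 (EXEC): [MAIN] PC=3: NOP
Event 8 (EXEC): [MAIN] PC=4: NOP
Event 9 (EXEC): [MAIN] PC=5: INC 3 -> ACC=6
Event 10 (INT 0): INT 0 arrives: push (MAIN, PC=6), enter IRQ0 at PC=0 (depth now 1)
Event 11 (EXEC): [IRQ0] PC=0: DEC 4 -> ACC=2
Event 12 (EXEC): [IRQ0] PC=1: DEC 2 -> ACC=0
Event 13 (EXEC): [IRQ0] PC=2: IRET -> resume MAIN at PC=6 (depth now 0)
Event 14 (EXEC): [MAIN] PC=6: NOP
Event 15 (EXEC): [MAIN] PC=7: HALT

Answer: MAIN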